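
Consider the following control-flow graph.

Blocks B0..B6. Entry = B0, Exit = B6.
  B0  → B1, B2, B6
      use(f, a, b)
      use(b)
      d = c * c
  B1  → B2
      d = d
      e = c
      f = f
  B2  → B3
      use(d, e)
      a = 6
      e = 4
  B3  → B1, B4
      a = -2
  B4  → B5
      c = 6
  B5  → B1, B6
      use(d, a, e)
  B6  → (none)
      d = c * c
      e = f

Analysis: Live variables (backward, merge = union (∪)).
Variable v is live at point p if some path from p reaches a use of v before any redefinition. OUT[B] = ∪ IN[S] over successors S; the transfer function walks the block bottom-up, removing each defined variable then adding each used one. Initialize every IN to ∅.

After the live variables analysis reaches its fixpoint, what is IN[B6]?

Answer: {c, f}

Trace:
Per-block solution:
  B0: | IN={a, b, c, e, f} | OUT={c, d, e, f}
  B1: | IN={c, d, f} | OUT={c, d, e, f}
  B2: | IN={c, d, e, f} | OUT={c, d, e, f}
  B3: | IN={c, d, e, f} | OUT={a, c, d, e, f}
  B4: | IN={a, d, e, f} | OUT={a, c, d, e, f}
  B5: | IN={a, c, d, e, f} | OUT={c, d, f}
  B6: | IN={c, f} | OUT={}

B6 is the boundary node: OUT[B6] = {}
Applying B6's transfer function to that OUT value gives IN[B6] (row B6 above).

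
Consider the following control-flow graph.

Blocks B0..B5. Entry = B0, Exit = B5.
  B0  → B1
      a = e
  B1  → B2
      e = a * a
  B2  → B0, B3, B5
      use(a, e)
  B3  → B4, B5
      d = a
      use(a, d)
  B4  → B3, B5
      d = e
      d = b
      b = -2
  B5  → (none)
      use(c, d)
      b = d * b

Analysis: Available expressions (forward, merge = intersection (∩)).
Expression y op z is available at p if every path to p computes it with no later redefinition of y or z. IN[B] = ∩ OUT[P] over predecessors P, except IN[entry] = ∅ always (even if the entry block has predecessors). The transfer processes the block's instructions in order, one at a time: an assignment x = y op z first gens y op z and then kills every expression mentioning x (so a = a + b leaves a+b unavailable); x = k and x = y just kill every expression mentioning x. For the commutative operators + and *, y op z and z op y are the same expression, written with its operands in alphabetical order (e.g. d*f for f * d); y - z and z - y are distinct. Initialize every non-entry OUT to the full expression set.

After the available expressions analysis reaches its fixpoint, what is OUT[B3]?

Answer: {a*a}

Derivation:
Fixpoint table:
  B0:   IN={}   OUT={}
  B1:   IN={}   OUT={a*a}
  B2:   IN={a*a}   OUT={a*a}
  B3:   IN={a*a}   OUT={a*a}
  B4:   IN={a*a}   OUT={a*a}
  B5:   IN={a*a}   OUT={a*a}

Merge at B3: IN[B3] = OUT[B2] ∩ OUT[B4] = {a*a}
Applying B3's transfer function to that IN value gives OUT[B3] (row B3 above).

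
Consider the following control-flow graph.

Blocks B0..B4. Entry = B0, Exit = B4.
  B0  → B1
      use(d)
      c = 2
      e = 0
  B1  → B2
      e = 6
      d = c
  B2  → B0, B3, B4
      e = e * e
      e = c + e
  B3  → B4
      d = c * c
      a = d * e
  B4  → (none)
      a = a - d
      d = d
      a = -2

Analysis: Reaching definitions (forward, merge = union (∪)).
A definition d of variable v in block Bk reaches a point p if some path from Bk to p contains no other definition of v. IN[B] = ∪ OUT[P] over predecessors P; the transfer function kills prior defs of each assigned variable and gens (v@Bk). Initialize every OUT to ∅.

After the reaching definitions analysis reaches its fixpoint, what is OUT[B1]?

Per-block solution:
  B0: | IN={c@B0, d@B1, e@B2} | OUT={c@B0, d@B1, e@B0}
  B1: | IN={c@B0, d@B1, e@B0} | OUT={c@B0, d@B1, e@B1}
  B2: | IN={c@B0, d@B1, e@B1} | OUT={c@B0, d@B1, e@B2}
  B3: | IN={c@B0, d@B1, e@B2} | OUT={a@B3, c@B0, d@B3, e@B2}
  B4: | IN={a@B3, c@B0, d@B1, d@B3, e@B2} | OUT={a@B4, c@B0, d@B4, e@B2}

Merge at B1: IN[B1] = OUT[B0] = {c@B0, d@B1, e@B0}
Applying B1's transfer function to that IN value gives OUT[B1] (row B1 above).

Answer: {c@B0, d@B1, e@B1}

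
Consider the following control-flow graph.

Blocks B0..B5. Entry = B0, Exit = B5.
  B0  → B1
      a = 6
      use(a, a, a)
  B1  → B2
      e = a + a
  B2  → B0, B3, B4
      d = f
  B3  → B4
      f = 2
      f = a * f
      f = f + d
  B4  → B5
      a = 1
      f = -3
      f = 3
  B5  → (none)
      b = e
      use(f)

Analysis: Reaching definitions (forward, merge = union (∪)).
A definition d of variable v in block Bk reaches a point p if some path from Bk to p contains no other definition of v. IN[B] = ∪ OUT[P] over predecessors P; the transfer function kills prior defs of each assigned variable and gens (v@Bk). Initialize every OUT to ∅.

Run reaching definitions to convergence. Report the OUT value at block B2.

Converged values:
  B0:  IN={a@B0, d@B2, e@B1}  OUT={a@B0, d@B2, e@B1}
  B1:  IN={a@B0, d@B2, e@B1}  OUT={a@B0, d@B2, e@B1}
  B2:  IN={a@B0, d@B2, e@B1}  OUT={a@B0, d@B2, e@B1}
  B3:  IN={a@B0, d@B2, e@B1}  OUT={a@B0, d@B2, e@B1, f@B3}
  B4:  IN={a@B0, d@B2, e@B1, f@B3}  OUT={a@B4, d@B2, e@B1, f@B4}
  B5:  IN={a@B4, d@B2, e@B1, f@B4}  OUT={a@B4, b@B5, d@B2, e@B1, f@B4}

Merge at B2: IN[B2] = OUT[B1] = {a@B0, d@B2, e@B1}
Applying B2's transfer function to that IN value gives OUT[B2] (row B2 above).

Answer: {a@B0, d@B2, e@B1}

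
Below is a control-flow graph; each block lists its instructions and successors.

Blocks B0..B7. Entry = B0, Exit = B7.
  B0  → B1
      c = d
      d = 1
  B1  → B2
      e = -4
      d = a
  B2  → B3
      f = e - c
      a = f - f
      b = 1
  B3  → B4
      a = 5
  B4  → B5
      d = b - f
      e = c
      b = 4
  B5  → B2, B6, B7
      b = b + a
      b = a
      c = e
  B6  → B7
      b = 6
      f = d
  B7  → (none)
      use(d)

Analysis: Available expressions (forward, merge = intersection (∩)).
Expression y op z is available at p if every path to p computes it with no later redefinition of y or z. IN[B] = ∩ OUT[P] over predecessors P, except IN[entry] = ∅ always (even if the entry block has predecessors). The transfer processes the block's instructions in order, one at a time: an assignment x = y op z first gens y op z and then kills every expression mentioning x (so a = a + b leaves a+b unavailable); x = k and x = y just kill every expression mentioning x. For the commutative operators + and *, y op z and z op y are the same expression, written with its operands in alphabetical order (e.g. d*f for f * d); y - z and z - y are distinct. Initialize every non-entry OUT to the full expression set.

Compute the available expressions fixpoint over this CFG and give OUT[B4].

Answer: {f-f}

Trace:
Per-block solution:
  B0:   IN={}   OUT={}
  B1:   IN={}   OUT={}
  B2:   IN={}   OUT={e-c, f-f}
  B3:   IN={e-c, f-f}   OUT={e-c, f-f}
  B4:   IN={e-c, f-f}   OUT={f-f}
  B5:   IN={f-f}   OUT={f-f}
  B6:   IN={f-f}   OUT={}
  B7:   IN={}   OUT={}

Merge at B4: IN[B4] = OUT[B3] = {e-c, f-f}
Applying B4's transfer function to that IN value gives OUT[B4] (row B4 above).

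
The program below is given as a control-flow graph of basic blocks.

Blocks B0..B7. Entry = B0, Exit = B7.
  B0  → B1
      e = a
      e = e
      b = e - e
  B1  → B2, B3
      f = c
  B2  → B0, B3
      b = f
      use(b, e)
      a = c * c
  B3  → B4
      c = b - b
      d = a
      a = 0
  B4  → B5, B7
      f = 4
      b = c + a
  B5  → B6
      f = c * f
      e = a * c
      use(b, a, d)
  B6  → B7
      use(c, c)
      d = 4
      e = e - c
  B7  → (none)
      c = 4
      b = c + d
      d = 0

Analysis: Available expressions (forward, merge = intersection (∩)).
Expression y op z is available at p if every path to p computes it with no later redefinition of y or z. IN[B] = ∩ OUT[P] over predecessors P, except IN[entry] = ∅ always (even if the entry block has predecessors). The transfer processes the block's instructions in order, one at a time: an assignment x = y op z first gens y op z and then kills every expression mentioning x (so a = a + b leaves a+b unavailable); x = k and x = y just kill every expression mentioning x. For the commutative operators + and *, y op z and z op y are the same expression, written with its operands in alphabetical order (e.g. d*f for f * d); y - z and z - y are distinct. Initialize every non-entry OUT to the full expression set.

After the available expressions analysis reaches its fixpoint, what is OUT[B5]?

Answer: {a*c, a+c}

Trace:
Fixpoint table:
  B0:   IN={}   OUT={e-e}
  B1:   IN={e-e}   OUT={e-e}
  B2:   IN={e-e}   OUT={c*c, e-e}
  B3:   IN={e-e}   OUT={b-b, e-e}
  B4:   IN={b-b, e-e}   OUT={a+c, e-e}
  B5:   IN={a+c, e-e}   OUT={a*c, a+c}
  B6:   IN={a*c, a+c}   OUT={a*c, a+c}
  B7:   IN={a+c}   OUT={}

Merge at B5: IN[B5] = OUT[B4] = {a+c, e-e}
Applying B5's transfer function to that IN value gives OUT[B5] (row B5 above).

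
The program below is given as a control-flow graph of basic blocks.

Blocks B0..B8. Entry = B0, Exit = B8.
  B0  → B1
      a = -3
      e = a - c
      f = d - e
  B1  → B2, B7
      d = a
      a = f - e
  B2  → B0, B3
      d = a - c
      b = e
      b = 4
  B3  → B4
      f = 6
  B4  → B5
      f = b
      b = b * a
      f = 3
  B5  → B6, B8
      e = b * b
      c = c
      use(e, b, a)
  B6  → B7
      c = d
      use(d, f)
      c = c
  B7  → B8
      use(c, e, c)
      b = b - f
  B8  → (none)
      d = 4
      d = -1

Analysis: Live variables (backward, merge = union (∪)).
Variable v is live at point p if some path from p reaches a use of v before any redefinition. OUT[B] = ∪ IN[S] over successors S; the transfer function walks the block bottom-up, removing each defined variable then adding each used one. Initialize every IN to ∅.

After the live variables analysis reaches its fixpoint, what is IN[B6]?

Answer: {b, d, e, f}

Working:
Fixpoint table:
  B0:  IN={b, c, d}  OUT={a, b, c, e, f}
  B1:  IN={a, b, c, e, f}  OUT={a, b, c, e, f}
  B2:  IN={a, c, e}  OUT={a, b, c, d}
  B3:  IN={a, b, c, d}  OUT={a, b, c, d}
  B4:  IN={a, b, c, d}  OUT={a, b, c, d, f}
  B5:  IN={a, b, c, d, f}  OUT={b, d, e, f}
  B6:  IN={b, d, e, f}  OUT={b, c, e, f}
  B7:  IN={b, c, e, f}  OUT={}
  B8:  IN={}  OUT={}

Merge at B6: OUT[B6] = IN[B7] = {b, c, e, f}
Applying B6's transfer function to that OUT value gives IN[B6] (row B6 above).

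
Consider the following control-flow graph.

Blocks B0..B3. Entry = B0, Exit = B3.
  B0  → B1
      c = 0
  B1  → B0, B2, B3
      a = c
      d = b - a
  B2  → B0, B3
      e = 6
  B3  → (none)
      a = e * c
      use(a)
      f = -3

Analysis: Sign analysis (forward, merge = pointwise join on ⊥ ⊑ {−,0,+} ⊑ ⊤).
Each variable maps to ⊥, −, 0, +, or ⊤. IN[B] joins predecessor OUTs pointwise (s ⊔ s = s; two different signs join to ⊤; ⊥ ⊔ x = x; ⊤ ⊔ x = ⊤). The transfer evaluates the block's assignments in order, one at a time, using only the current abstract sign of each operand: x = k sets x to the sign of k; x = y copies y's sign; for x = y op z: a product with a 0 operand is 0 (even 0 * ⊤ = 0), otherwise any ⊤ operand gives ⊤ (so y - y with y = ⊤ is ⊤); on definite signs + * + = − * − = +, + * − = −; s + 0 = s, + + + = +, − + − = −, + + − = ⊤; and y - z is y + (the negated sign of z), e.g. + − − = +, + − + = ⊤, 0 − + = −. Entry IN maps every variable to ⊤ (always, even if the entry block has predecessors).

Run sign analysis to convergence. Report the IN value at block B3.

Answer: {a: 0, b: ⊤, c: 0, d: ⊤, e: ⊤, f: ⊤}

Working:
Converged values:
  B0:  IN=(all ⊤)  OUT={c:0; rest ⊤}
  B1:  IN={c:0; rest ⊤}  OUT={a:0, c:0; rest ⊤}
  B2:  IN={a:0, c:0; rest ⊤}  OUT={a:0, c:0, e:+; rest ⊤}
  B3:  IN={a:0, c:0; rest ⊤}  OUT={a:0, c:0, f:-; rest ⊤}

Merge at B3: IN[B3] = OUT[B1] ⊔ OUT[B2] = {a: 0, b: ⊤, c: 0, d: ⊤, e: ⊤, f: ⊤}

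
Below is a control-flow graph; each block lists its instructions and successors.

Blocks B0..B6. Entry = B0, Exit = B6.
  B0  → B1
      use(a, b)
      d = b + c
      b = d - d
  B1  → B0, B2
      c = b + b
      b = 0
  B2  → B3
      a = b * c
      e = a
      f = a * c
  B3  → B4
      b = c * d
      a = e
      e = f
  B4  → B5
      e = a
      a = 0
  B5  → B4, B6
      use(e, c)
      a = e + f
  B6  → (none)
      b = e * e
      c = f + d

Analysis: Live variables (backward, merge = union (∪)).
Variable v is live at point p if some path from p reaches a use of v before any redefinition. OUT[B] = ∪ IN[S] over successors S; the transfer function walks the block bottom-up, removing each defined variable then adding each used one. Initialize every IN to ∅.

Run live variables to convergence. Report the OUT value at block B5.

Answer: {a, c, d, e, f}

Derivation:
Converged values:
  B0: | IN={a, b, c} | OUT={a, b, d}
  B1: | IN={a, b, d} | OUT={a, b, c, d}
  B2: | IN={b, c, d} | OUT={c, d, e, f}
  B3: | IN={c, d, e, f} | OUT={a, c, d, f}
  B4: | IN={a, c, d, f} | OUT={c, d, e, f}
  B5: | IN={c, d, e, f} | OUT={a, c, d, e, f}
  B6: | IN={d, e, f} | OUT={}

Merge at B5: OUT[B5] = IN[B4] ⊔ IN[B6] = {a, c, d, e, f}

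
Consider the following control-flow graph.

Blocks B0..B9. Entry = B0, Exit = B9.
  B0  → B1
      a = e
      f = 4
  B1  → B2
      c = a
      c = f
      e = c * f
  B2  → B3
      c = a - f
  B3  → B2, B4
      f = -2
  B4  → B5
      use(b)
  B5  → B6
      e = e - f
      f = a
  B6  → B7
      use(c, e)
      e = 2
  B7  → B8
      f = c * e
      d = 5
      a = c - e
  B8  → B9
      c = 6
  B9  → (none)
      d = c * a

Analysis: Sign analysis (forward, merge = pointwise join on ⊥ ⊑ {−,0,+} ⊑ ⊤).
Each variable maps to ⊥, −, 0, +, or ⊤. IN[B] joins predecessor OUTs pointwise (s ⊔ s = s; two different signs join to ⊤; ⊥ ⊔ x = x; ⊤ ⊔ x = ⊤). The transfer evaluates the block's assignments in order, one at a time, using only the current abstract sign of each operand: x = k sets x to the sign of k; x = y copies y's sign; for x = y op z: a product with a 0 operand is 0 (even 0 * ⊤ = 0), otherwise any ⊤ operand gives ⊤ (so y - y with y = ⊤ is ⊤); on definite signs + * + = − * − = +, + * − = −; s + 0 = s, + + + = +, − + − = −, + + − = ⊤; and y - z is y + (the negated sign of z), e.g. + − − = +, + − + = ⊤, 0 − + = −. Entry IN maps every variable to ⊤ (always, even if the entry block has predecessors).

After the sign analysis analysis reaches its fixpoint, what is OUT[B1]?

Answer: {a: ⊤, b: ⊤, c: +, d: ⊤, e: +, f: +}

Trace:
Per-block solution:
  B0:   IN=(all ⊤)   OUT={f:+; rest ⊤}
  B1:   IN={f:+; rest ⊤}   OUT={c:+, e:+, f:+; rest ⊤}
  B2:   IN={e:+; rest ⊤}   OUT={e:+; rest ⊤}
  B3:   IN={e:+; rest ⊤}   OUT={e:+, f:-; rest ⊤}
  B4:   IN={e:+, f:-; rest ⊤}   OUT={e:+, f:-; rest ⊤}
  B5:   IN={e:+, f:-; rest ⊤}   OUT={e:+; rest ⊤}
  B6:   IN={e:+; rest ⊤}   OUT={e:+; rest ⊤}
  B7:   IN={e:+; rest ⊤}   OUT={d:+, e:+; rest ⊤}
  B8:   IN={d:+, e:+; rest ⊤}   OUT={c:+, d:+, e:+; rest ⊤}
  B9:   IN={c:+, d:+, e:+; rest ⊤}   OUT={c:+, e:+; rest ⊤}

Merge at B1: IN[B1] = OUT[B0] = {a: ⊤, b: ⊤, c: ⊤, d: ⊤, e: ⊤, f: +}
Applying B1's transfer function to that IN value gives OUT[B1] (row B1 above).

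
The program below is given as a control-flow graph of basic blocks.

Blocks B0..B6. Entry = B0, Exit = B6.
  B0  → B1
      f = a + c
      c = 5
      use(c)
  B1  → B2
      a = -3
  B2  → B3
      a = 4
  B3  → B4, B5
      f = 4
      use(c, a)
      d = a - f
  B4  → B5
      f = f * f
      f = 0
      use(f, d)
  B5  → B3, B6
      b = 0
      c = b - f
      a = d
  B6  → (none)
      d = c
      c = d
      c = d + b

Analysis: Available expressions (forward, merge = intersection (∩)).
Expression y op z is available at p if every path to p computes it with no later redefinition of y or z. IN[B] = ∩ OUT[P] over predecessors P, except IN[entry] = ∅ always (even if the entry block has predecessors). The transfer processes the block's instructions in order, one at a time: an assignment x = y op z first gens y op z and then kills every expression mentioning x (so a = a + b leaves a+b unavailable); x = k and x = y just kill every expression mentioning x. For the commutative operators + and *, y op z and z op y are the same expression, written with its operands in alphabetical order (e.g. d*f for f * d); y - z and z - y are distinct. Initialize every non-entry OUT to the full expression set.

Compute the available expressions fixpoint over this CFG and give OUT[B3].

Answer: {a-f}

Working:
Per-block solution:
  B0:   IN={}   OUT={}
  B1:   IN={}   OUT={}
  B2:   IN={}   OUT={}
  B3:   IN={}   OUT={a-f}
  B4:   IN={a-f}   OUT={}
  B5:   IN={}   OUT={b-f}
  B6:   IN={b-f}   OUT={b+d, b-f}

Merge at B3: IN[B3] = OUT[B2] ∩ OUT[B5] = {}
Applying B3's transfer function to that IN value gives OUT[B3] (row B3 above).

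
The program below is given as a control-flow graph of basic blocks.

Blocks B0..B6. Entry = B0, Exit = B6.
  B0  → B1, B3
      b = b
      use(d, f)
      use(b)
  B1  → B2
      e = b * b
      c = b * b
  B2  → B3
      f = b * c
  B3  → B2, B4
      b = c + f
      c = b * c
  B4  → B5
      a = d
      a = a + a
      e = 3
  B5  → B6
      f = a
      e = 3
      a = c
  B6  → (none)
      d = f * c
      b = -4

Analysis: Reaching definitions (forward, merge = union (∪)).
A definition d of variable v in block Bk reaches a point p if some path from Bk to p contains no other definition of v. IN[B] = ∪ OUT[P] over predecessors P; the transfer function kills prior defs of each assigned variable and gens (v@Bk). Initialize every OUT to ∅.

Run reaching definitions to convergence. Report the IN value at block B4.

Per-block solution:
  B0:   IN={}   OUT={b@B0}
  B1:   IN={b@B0}   OUT={b@B0, c@B1, e@B1}
  B2:   IN={b@B0, b@B3, c@B1, c@B3, e@B1, f@B2}   OUT={b@B0, b@B3, c@B1, c@B3, e@B1, f@B2}
  B3:   IN={b@B0, b@B3, c@B1, c@B3, e@B1, f@B2}   OUT={b@B3, c@B3, e@B1, f@B2}
  B4:   IN={b@B3, c@B3, e@B1, f@B2}   OUT={a@B4, b@B3, c@B3, e@B4, f@B2}
  B5:   IN={a@B4, b@B3, c@B3, e@B4, f@B2}   OUT={a@B5, b@B3, c@B3, e@B5, f@B5}
  B6:   IN={a@B5, b@B3, c@B3, e@B5, f@B5}   OUT={a@B5, b@B6, c@B3, d@B6, e@B5, f@B5}

Merge at B4: IN[B4] = OUT[B3] = {b@B3, c@B3, e@B1, f@B2}

Answer: {b@B3, c@B3, e@B1, f@B2}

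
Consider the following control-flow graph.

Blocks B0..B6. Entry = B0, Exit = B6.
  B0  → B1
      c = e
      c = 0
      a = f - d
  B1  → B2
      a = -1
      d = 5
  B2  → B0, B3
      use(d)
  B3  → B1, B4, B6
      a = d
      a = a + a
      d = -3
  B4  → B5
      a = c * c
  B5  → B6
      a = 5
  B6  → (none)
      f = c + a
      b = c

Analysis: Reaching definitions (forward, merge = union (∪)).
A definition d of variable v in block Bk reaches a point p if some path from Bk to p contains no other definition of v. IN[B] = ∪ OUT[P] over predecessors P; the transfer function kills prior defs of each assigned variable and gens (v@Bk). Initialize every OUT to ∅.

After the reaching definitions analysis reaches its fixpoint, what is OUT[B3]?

Answer: {a@B3, c@B0, d@B3}

Working:
Converged values:
  B0: | IN={a@B1, c@B0, d@B1} | OUT={a@B0, c@B0, d@B1}
  B1: | IN={a@B0, a@B3, c@B0, d@B1, d@B3} | OUT={a@B1, c@B0, d@B1}
  B2: | IN={a@B1, c@B0, d@B1} | OUT={a@B1, c@B0, d@B1}
  B3: | IN={a@B1, c@B0, d@B1} | OUT={a@B3, c@B0, d@B3}
  B4: | IN={a@B3, c@B0, d@B3} | OUT={a@B4, c@B0, d@B3}
  B5: | IN={a@B4, c@B0, d@B3} | OUT={a@B5, c@B0, d@B3}
  B6: | IN={a@B3, a@B5, c@B0, d@B3} | OUT={a@B3, a@B5, b@B6, c@B0, d@B3, f@B6}

Merge at B3: IN[B3] = OUT[B2] = {a@B1, c@B0, d@B1}
Applying B3's transfer function to that IN value gives OUT[B3] (row B3 above).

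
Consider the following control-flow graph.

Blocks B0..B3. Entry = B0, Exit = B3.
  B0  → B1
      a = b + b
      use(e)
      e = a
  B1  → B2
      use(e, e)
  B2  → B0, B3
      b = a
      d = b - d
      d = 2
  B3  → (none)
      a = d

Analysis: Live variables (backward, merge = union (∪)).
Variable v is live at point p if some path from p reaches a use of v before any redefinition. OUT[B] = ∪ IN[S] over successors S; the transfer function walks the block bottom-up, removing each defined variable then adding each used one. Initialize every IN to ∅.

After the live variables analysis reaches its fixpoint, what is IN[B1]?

Converged values:
  B0: | IN={b, d, e} | OUT={a, d, e}
  B1: | IN={a, d, e} | OUT={a, d, e}
  B2: | IN={a, d, e} | OUT={b, d, e}
  B3: | IN={d} | OUT={}

Merge at B1: OUT[B1] = IN[B2] = {a, d, e}
Applying B1's transfer function to that OUT value gives IN[B1] (row B1 above).

Answer: {a, d, e}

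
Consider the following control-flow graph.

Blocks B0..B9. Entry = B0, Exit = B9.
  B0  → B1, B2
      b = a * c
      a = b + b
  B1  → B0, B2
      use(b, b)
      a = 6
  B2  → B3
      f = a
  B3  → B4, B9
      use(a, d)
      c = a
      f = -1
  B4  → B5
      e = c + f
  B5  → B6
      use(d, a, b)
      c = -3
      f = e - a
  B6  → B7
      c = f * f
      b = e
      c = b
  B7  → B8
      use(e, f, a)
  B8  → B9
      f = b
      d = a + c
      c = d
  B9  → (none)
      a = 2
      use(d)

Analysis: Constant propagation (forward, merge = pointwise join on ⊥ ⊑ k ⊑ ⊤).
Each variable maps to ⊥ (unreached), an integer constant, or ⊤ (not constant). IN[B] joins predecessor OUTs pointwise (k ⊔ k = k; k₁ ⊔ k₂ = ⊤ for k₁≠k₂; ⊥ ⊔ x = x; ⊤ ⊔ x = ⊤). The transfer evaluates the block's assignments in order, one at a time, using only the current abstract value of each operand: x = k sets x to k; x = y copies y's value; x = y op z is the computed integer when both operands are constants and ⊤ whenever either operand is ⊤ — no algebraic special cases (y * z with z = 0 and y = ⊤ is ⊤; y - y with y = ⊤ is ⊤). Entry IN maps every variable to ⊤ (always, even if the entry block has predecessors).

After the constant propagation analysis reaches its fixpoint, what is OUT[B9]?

Fixpoint table:
  B0: | IN=(all ⊤) | OUT=(all ⊤)
  B1: | IN=(all ⊤) | OUT={a:6; rest ⊤}
  B2: | IN=(all ⊤) | OUT=(all ⊤)
  B3: | IN=(all ⊤) | OUT={f:-1; rest ⊤}
  B4: | IN={f:-1; rest ⊤} | OUT={f:-1; rest ⊤}
  B5: | IN={f:-1; rest ⊤} | OUT={c:-3; rest ⊤}
  B6: | IN={c:-3; rest ⊤} | OUT=(all ⊤)
  B7: | IN=(all ⊤) | OUT=(all ⊤)
  B8: | IN=(all ⊤) | OUT=(all ⊤)
  B9: | IN=(all ⊤) | OUT={a:2; rest ⊤}

Merge at B9: IN[B9] = OUT[B3] ⊔ OUT[B8] = {a: ⊤, b: ⊤, c: ⊤, d: ⊤, e: ⊤, f: ⊤}
Applying B9's transfer function to that IN value gives OUT[B9] (row B9 above).

Answer: {a: 2, b: ⊤, c: ⊤, d: ⊤, e: ⊤, f: ⊤}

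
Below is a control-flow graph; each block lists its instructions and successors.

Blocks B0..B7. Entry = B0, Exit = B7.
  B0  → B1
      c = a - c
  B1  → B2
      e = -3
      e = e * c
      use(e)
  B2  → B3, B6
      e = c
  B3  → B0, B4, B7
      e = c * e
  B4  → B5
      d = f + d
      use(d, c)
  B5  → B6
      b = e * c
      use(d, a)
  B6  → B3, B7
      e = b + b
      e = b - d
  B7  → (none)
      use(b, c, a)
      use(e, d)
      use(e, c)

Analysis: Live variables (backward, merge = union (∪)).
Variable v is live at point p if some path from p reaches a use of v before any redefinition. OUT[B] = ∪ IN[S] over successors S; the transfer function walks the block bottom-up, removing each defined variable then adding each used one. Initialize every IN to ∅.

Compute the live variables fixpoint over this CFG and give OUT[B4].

Per-block solution:
  B0:  IN={a, b, c, d, f}  OUT={a, b, c, d, f}
  B1:  IN={a, b, c, d, f}  OUT={a, b, c, d, f}
  B2:  IN={a, b, c, d, f}  OUT={a, b, c, d, e, f}
  B3:  IN={a, b, c, d, e, f}  OUT={a, b, c, d, e, f}
  B4:  IN={a, c, d, e, f}  OUT={a, c, d, e, f}
  B5:  IN={a, c, d, e, f}  OUT={a, b, c, d, f}
  B6:  IN={a, b, c, d, f}  OUT={a, b, c, d, e, f}
  B7:  IN={a, b, c, d, e}  OUT={}

Merge at B4: OUT[B4] = IN[B5] = {a, c, d, e, f}

Answer: {a, c, d, e, f}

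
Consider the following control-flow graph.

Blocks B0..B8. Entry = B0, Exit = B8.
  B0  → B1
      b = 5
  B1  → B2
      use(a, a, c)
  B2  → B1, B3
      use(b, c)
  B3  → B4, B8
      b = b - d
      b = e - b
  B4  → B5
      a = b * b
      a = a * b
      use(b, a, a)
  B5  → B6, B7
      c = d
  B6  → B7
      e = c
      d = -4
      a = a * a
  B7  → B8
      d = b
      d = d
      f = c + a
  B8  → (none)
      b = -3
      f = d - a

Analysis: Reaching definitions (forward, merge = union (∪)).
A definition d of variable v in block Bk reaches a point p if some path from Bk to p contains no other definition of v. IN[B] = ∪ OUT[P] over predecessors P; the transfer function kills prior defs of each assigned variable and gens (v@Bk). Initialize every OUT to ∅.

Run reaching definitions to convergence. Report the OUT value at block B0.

Answer: {b@B0}

Trace:
Fixpoint table:
  B0:   IN={}   OUT={b@B0}
  B1:   IN={b@B0}   OUT={b@B0}
  B2:   IN={b@B0}   OUT={b@B0}
  B3:   IN={b@B0}   OUT={b@B3}
  B4:   IN={b@B3}   OUT={a@B4, b@B3}
  B5:   IN={a@B4, b@B3}   OUT={a@B4, b@B3, c@B5}
  B6:   IN={a@B4, b@B3, c@B5}   OUT={a@B6, b@B3, c@B5, d@B6, e@B6}
  B7:   IN={a@B4, a@B6, b@B3, c@B5, d@B6, e@B6}   OUT={a@B4, a@B6, b@B3, c@B5, d@B7, e@B6, f@B7}
  B8:   IN={a@B4, a@B6, b@B3, c@B5, d@B7, e@B6, f@B7}   OUT={a@B4, a@B6, b@B8, c@B5, d@B7, e@B6, f@B8}

B0 is the boundary node: IN[B0] = {}
Applying B0's transfer function to that IN value gives OUT[B0] (row B0 above).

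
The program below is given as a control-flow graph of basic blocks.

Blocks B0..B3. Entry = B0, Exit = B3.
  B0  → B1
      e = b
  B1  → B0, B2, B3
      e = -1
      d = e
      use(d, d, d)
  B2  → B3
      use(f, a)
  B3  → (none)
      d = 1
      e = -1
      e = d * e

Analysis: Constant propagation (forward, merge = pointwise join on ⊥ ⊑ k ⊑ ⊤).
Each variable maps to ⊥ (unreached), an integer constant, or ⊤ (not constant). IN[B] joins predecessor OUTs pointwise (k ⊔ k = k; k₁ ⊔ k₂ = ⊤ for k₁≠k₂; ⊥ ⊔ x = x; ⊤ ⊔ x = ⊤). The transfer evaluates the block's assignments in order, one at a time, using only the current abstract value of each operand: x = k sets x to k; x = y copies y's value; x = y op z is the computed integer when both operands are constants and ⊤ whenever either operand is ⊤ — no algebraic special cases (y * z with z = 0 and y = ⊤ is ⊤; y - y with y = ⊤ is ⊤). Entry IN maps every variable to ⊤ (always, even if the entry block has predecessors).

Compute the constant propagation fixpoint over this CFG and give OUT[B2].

Converged values:
  B0:  IN=(all ⊤)  OUT=(all ⊤)
  B1:  IN=(all ⊤)  OUT={d:-1, e:-1; rest ⊤}
  B2:  IN={d:-1, e:-1; rest ⊤}  OUT={d:-1, e:-1; rest ⊤}
  B3:  IN={d:-1, e:-1; rest ⊤}  OUT={d:1, e:-1; rest ⊤}

Merge at B2: IN[B2] = OUT[B1] = {a: ⊤, b: ⊤, c: ⊤, d: -1, e: -1, f: ⊤}
Applying B2's transfer function to that IN value gives OUT[B2] (row B2 above).

Answer: {a: ⊤, b: ⊤, c: ⊤, d: -1, e: -1, f: ⊤}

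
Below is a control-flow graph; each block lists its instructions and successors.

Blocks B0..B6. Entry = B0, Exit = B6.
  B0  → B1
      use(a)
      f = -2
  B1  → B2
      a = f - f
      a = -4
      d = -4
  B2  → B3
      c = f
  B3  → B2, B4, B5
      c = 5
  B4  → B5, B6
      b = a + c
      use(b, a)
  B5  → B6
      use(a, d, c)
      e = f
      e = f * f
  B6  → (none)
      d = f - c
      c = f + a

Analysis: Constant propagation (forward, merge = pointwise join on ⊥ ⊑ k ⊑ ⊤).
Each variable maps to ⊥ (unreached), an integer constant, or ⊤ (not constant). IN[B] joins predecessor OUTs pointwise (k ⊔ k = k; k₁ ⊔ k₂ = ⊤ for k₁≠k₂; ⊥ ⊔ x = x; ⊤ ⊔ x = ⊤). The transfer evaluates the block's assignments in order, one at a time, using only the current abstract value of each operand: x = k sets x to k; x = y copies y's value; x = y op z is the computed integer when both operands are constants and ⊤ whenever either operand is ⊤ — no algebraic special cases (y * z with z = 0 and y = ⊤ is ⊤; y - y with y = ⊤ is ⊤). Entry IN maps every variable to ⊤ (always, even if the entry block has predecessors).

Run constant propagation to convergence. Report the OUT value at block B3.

Per-block solution:
  B0:   IN=(all ⊤)   OUT={f:-2; rest ⊤}
  B1:   IN={f:-2; rest ⊤}   OUT={a:-4, d:-4, f:-2; rest ⊤}
  B2:   IN={a:-4, d:-4, f:-2; rest ⊤}   OUT={a:-4, c:-2, d:-4, f:-2; rest ⊤}
  B3:   IN={a:-4, c:-2, d:-4, f:-2; rest ⊤}   OUT={a:-4, c:5, d:-4, f:-2; rest ⊤}
  B4:   IN={a:-4, c:5, d:-4, f:-2; rest ⊤}   OUT={a:-4, b:1, c:5, d:-4, f:-2; rest ⊤}
  B5:   IN={a:-4, c:5, d:-4, f:-2; rest ⊤}   OUT={a:-4, c:5, d:-4, e:4, f:-2; rest ⊤}
  B6:   IN={a:-4, c:5, d:-4, f:-2; rest ⊤}   OUT={a:-4, c:-6, d:-7, f:-2; rest ⊤}

Merge at B3: IN[B3] = OUT[B2] = {a: -4, b: ⊤, c: -2, d: -4, e: ⊤, f: -2}
Applying B3's transfer function to that IN value gives OUT[B3] (row B3 above).

Answer: {a: -4, b: ⊤, c: 5, d: -4, e: ⊤, f: -2}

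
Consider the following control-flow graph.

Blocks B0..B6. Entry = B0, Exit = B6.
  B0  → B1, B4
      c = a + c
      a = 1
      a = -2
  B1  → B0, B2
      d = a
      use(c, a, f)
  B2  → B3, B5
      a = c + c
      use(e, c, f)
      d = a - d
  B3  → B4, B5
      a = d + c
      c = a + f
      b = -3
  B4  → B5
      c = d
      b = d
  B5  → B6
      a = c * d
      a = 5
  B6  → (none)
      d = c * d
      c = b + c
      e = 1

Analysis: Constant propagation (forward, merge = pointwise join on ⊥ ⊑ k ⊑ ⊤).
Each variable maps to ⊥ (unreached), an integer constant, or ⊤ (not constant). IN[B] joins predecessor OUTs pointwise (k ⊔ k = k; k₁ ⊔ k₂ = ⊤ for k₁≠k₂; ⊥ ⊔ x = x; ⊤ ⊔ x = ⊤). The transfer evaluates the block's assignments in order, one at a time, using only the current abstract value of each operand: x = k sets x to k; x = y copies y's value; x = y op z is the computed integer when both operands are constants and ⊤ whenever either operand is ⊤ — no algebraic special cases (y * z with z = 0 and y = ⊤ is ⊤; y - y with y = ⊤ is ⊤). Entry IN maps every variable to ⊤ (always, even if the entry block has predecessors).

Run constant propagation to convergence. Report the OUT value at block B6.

Per-block solution:
  B0: | IN=(all ⊤) | OUT={a:-2; rest ⊤}
  B1: | IN={a:-2; rest ⊤} | OUT={a:-2, d:-2; rest ⊤}
  B2: | IN={a:-2, d:-2; rest ⊤} | OUT=(all ⊤)
  B3: | IN=(all ⊤) | OUT={b:-3; rest ⊤}
  B4: | IN=(all ⊤) | OUT=(all ⊤)
  B5: | IN=(all ⊤) | OUT={a:5; rest ⊤}
  B6: | IN={a:5; rest ⊤} | OUT={a:5, e:1; rest ⊤}

Merge at B6: IN[B6] = OUT[B5] = {a: 5, b: ⊤, c: ⊤, d: ⊤, e: ⊤, f: ⊤}
Applying B6's transfer function to that IN value gives OUT[B6] (row B6 above).

Answer: {a: 5, b: ⊤, c: ⊤, d: ⊤, e: 1, f: ⊤}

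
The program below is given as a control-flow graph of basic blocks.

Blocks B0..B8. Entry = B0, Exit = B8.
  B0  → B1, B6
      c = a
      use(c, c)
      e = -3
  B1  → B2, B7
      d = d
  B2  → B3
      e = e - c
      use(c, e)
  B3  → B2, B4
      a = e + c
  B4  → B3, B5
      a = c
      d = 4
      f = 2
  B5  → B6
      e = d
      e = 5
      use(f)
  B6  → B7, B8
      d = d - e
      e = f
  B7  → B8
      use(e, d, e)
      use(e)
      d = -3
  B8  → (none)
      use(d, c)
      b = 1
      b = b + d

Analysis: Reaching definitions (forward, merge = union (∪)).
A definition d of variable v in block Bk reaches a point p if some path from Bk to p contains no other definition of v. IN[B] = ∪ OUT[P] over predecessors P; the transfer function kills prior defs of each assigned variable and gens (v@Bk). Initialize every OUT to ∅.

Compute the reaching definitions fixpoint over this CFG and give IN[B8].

Converged values:
  B0: | IN={} | OUT={c@B0, e@B0}
  B1: | IN={c@B0, e@B0} | OUT={c@B0, d@B1, e@B0}
  B2: | IN={a@B3, c@B0, d@B1, d@B4, e@B0, e@B2, f@B4} | OUT={a@B3, c@B0, d@B1, d@B4, e@B2, f@B4}
  B3: | IN={a@B3, a@B4, c@B0, d@B1, d@B4, e@B2, f@B4} | OUT={a@B3, c@B0, d@B1, d@B4, e@B2, f@B4}
  B4: | IN={a@B3, c@B0, d@B1, d@B4, e@B2, f@B4} | OUT={a@B4, c@B0, d@B4, e@B2, f@B4}
  B5: | IN={a@B4, c@B0, d@B4, e@B2, f@B4} | OUT={a@B4, c@B0, d@B4, e@B5, f@B4}
  B6: | IN={a@B4, c@B0, d@B4, e@B0, e@B5, f@B4} | OUT={a@B4, c@B0, d@B6, e@B6, f@B4}
  B7: | IN={a@B4, c@B0, d@B1, d@B6, e@B0, e@B6, f@B4} | OUT={a@B4, c@B0, d@B7, e@B0, e@B6, f@B4}
  B8: | IN={a@B4, c@B0, d@B6, d@B7, e@B0, e@B6, f@B4} | OUT={a@B4, b@B8, c@B0, d@B6, d@B7, e@B0, e@B6, f@B4}

Merge at B8: IN[B8] = OUT[B6] ⊔ OUT[B7] = {a@B4, c@B0, d@B6, d@B7, e@B0, e@B6, f@B4}

Answer: {a@B4, c@B0, d@B6, d@B7, e@B0, e@B6, f@B4}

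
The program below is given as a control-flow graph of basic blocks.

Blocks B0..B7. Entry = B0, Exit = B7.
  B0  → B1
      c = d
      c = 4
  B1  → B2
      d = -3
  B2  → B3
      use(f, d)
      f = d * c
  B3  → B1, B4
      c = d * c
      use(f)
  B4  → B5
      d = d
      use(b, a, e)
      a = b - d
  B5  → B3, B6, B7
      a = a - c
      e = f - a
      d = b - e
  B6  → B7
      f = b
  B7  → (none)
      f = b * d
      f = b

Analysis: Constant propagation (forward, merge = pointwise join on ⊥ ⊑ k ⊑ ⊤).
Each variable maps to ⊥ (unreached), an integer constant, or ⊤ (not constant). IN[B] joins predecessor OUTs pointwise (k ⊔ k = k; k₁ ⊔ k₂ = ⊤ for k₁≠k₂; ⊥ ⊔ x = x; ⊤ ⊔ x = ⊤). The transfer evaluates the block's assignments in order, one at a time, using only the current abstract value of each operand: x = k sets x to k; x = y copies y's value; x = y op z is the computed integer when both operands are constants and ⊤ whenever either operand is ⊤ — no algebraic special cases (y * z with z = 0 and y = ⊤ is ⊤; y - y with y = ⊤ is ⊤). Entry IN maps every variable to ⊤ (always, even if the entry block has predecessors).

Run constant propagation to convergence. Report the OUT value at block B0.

Answer: {a: ⊤, b: ⊤, c: 4, d: ⊤, e: ⊤, f: ⊤}

Derivation:
Per-block solution:
  B0: | IN=(all ⊤) | OUT={c:4; rest ⊤}
  B1: | IN=(all ⊤) | OUT={d:-3; rest ⊤}
  B2: | IN={d:-3; rest ⊤} | OUT={d:-3; rest ⊤}
  B3: | IN=(all ⊤) | OUT=(all ⊤)
  B4: | IN=(all ⊤) | OUT=(all ⊤)
  B5: | IN=(all ⊤) | OUT=(all ⊤)
  B6: | IN=(all ⊤) | OUT=(all ⊤)
  B7: | IN=(all ⊤) | OUT=(all ⊤)

B0 is the boundary node: IN[B0] = {a: ⊤, b: ⊤, c: ⊤, d: ⊤, e: ⊤, f: ⊤}
Applying B0's transfer function to that IN value gives OUT[B0] (row B0 above).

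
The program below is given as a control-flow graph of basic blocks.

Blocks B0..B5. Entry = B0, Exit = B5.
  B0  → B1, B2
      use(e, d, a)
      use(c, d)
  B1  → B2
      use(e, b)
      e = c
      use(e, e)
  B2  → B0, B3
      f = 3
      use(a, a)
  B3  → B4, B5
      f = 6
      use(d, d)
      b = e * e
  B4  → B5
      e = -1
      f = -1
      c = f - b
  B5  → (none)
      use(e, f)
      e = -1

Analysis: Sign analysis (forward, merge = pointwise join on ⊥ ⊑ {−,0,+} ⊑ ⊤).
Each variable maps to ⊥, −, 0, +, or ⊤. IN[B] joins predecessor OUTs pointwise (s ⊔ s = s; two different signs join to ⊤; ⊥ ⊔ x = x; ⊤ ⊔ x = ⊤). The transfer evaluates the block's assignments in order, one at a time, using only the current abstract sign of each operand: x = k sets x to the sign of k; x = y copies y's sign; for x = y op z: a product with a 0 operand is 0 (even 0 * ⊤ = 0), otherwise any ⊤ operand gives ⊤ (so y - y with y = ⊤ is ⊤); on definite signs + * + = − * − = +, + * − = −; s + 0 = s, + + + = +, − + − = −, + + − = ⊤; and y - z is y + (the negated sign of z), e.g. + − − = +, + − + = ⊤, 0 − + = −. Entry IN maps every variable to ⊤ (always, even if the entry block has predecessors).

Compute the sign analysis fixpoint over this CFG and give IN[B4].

Converged values:
  B0:  IN=(all ⊤)  OUT=(all ⊤)
  B1:  IN=(all ⊤)  OUT=(all ⊤)
  B2:  IN=(all ⊤)  OUT={f:+; rest ⊤}
  B3:  IN={f:+; rest ⊤}  OUT={f:+; rest ⊤}
  B4:  IN={f:+; rest ⊤}  OUT={e:-, f:-; rest ⊤}
  B5:  IN=(all ⊤)  OUT={e:-; rest ⊤}

Merge at B4: IN[B4] = OUT[B3] = {a: ⊤, b: ⊤, c: ⊤, d: ⊤, e: ⊤, f: +}

Answer: {a: ⊤, b: ⊤, c: ⊤, d: ⊤, e: ⊤, f: +}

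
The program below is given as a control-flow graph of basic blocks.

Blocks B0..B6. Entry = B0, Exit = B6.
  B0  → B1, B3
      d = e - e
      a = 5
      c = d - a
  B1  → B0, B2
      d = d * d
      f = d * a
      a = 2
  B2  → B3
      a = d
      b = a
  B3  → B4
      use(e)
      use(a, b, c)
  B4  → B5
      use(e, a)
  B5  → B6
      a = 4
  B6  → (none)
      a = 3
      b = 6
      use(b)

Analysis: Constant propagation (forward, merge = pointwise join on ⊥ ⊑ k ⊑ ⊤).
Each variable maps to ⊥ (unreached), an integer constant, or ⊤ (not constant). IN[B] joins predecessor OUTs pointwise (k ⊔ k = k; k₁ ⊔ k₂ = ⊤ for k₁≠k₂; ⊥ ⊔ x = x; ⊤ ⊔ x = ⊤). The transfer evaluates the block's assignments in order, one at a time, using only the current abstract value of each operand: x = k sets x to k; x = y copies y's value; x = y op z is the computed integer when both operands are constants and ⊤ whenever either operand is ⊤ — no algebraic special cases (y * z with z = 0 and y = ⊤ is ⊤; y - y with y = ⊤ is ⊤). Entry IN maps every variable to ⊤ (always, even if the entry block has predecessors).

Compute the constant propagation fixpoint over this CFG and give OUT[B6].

Per-block solution:
  B0: | IN=(all ⊤) | OUT={a:5; rest ⊤}
  B1: | IN={a:5; rest ⊤} | OUT={a:2; rest ⊤}
  B2: | IN={a:2; rest ⊤} | OUT=(all ⊤)
  B3: | IN=(all ⊤) | OUT=(all ⊤)
  B4: | IN=(all ⊤) | OUT=(all ⊤)
  B5: | IN=(all ⊤) | OUT={a:4; rest ⊤}
  B6: | IN={a:4; rest ⊤} | OUT={a:3, b:6; rest ⊤}

Merge at B6: IN[B6] = OUT[B5] = {a: 4, b: ⊤, c: ⊤, d: ⊤, e: ⊤, f: ⊤}
Applying B6's transfer function to that IN value gives OUT[B6] (row B6 above).

Answer: {a: 3, b: 6, c: ⊤, d: ⊤, e: ⊤, f: ⊤}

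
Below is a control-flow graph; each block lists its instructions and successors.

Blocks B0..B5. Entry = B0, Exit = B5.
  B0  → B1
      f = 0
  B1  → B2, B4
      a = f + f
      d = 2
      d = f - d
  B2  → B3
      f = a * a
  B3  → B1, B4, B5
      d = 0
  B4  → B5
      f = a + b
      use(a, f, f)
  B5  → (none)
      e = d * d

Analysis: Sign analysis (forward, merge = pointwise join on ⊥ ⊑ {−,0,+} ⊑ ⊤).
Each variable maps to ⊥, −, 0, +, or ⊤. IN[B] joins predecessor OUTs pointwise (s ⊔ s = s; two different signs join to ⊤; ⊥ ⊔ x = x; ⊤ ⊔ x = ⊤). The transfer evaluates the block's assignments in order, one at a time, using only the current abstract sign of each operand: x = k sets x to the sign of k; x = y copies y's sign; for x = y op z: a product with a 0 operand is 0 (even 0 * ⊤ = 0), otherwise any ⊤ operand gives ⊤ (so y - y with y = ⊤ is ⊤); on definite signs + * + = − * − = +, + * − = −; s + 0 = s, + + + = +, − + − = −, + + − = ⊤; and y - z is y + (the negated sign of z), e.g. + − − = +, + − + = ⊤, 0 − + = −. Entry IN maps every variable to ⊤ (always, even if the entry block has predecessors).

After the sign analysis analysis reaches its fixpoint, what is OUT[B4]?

Answer: {a: 0, b: ⊤, c: ⊤, d: ⊤, e: ⊤, f: ⊤}

Derivation:
Converged values:
  B0:  IN=(all ⊤)  OUT={f:0; rest ⊤}
  B1:  IN={f:0; rest ⊤}  OUT={a:0, d:-, f:0; rest ⊤}
  B2:  IN={a:0, d:-, f:0; rest ⊤}  OUT={a:0, d:-, f:0; rest ⊤}
  B3:  IN={a:0, d:-, f:0; rest ⊤}  OUT={a:0, d:0, f:0; rest ⊤}
  B4:  IN={a:0, f:0; rest ⊤}  OUT={a:0; rest ⊤}
  B5:  IN={a:0; rest ⊤}  OUT={a:0; rest ⊤}

Merge at B4: IN[B4] = OUT[B1] ⊔ OUT[B3] = {a: 0, b: ⊤, c: ⊤, d: ⊤, e: ⊤, f: 0}
Applying B4's transfer function to that IN value gives OUT[B4] (row B4 above).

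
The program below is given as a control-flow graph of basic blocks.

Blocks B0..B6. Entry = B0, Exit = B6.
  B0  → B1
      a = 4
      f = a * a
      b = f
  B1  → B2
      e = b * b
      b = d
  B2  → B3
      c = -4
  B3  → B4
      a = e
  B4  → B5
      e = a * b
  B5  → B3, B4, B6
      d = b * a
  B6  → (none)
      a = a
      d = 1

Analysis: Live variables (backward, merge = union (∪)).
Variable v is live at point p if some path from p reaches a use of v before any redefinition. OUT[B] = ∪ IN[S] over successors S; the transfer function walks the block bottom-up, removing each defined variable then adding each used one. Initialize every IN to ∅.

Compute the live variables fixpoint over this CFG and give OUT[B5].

Answer: {a, b, e}

Derivation:
Fixpoint table:
  B0:   IN={d}   OUT={b, d}
  B1:   IN={b, d}   OUT={b, e}
  B2:   IN={b, e}   OUT={b, e}
  B3:   IN={b, e}   OUT={a, b}
  B4:   IN={a, b}   OUT={a, b, e}
  B5:   IN={a, b, e}   OUT={a, b, e}
  B6:   IN={a}   OUT={}

Merge at B5: OUT[B5] = IN[B3] ⊔ IN[B4] ⊔ IN[B6] = {a, b, e}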